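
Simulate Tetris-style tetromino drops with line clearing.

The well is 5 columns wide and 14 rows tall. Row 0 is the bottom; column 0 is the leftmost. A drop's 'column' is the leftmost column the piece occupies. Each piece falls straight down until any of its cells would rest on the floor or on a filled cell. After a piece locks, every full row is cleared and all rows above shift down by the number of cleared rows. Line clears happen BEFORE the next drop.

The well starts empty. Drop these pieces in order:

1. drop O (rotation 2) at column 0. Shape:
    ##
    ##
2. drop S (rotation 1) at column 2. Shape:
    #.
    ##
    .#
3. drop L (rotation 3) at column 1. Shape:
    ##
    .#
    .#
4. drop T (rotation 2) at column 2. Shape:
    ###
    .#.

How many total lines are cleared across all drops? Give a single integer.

Drop 1: O rot2 at col 0 lands with bottom-row=0; cleared 0 line(s) (total 0); column heights now [2 2 0 0 0], max=2
Drop 2: S rot1 at col 2 lands with bottom-row=0; cleared 0 line(s) (total 0); column heights now [2 2 3 2 0], max=3
Drop 3: L rot3 at col 1 lands with bottom-row=3; cleared 0 line(s) (total 0); column heights now [2 6 6 2 0], max=6
Drop 4: T rot2 at col 2 lands with bottom-row=5; cleared 0 line(s) (total 0); column heights now [2 6 7 7 7], max=7

Answer: 0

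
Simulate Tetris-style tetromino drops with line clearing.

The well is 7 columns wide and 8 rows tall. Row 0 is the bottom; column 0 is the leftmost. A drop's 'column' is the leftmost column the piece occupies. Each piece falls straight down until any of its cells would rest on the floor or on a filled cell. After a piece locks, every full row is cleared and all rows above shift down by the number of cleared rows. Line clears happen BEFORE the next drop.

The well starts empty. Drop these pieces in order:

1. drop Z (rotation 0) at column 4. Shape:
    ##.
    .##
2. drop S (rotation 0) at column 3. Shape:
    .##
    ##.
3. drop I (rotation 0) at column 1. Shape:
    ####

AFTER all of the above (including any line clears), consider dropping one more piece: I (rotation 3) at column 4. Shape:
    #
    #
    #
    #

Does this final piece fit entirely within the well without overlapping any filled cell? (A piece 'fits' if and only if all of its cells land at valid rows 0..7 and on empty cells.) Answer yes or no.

Drop 1: Z rot0 at col 4 lands with bottom-row=0; cleared 0 line(s) (total 0); column heights now [0 0 0 0 2 2 1], max=2
Drop 2: S rot0 at col 3 lands with bottom-row=2; cleared 0 line(s) (total 0); column heights now [0 0 0 3 4 4 1], max=4
Drop 3: I rot0 at col 1 lands with bottom-row=4; cleared 0 line(s) (total 0); column heights now [0 5 5 5 5 4 1], max=5
Test piece I rot3 at col 4 (width 1): heights before test = [0 5 5 5 5 4 1]; fits = False

Answer: no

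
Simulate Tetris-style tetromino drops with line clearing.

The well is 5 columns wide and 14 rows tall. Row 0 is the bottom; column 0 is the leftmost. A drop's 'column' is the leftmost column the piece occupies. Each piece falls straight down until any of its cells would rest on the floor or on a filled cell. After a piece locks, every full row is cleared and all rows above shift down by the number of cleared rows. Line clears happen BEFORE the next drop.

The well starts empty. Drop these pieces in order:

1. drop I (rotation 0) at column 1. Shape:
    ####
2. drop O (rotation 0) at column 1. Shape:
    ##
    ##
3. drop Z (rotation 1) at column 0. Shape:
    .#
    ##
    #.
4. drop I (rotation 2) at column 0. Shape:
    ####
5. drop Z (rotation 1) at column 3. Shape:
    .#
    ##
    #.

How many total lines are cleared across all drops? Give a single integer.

Drop 1: I rot0 at col 1 lands with bottom-row=0; cleared 0 line(s) (total 0); column heights now [0 1 1 1 1], max=1
Drop 2: O rot0 at col 1 lands with bottom-row=1; cleared 0 line(s) (total 0); column heights now [0 3 3 1 1], max=3
Drop 3: Z rot1 at col 0 lands with bottom-row=2; cleared 0 line(s) (total 0); column heights now [4 5 3 1 1], max=5
Drop 4: I rot2 at col 0 lands with bottom-row=5; cleared 0 line(s) (total 0); column heights now [6 6 6 6 1], max=6
Drop 5: Z rot1 at col 3 lands with bottom-row=6; cleared 0 line(s) (total 0); column heights now [6 6 6 8 9], max=9

Answer: 0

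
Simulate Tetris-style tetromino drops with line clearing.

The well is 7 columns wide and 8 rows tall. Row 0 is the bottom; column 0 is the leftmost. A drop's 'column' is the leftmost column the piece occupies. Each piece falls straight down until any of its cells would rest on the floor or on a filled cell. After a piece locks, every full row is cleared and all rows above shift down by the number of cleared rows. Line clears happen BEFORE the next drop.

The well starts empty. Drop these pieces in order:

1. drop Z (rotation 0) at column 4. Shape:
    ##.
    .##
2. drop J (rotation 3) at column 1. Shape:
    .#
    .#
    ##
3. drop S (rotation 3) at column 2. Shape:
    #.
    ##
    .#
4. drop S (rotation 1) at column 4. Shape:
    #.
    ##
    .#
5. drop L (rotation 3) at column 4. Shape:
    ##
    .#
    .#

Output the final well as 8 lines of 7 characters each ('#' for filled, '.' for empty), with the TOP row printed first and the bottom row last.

Answer: .......
....##.
.....#.
..#.##.
..####.
..##.#.
..#.##.
.##..##

Derivation:
Drop 1: Z rot0 at col 4 lands with bottom-row=0; cleared 0 line(s) (total 0); column heights now [0 0 0 0 2 2 1], max=2
Drop 2: J rot3 at col 1 lands with bottom-row=0; cleared 0 line(s) (total 0); column heights now [0 1 3 0 2 2 1], max=3
Drop 3: S rot3 at col 2 lands with bottom-row=2; cleared 0 line(s) (total 0); column heights now [0 1 5 4 2 2 1], max=5
Drop 4: S rot1 at col 4 lands with bottom-row=2; cleared 0 line(s) (total 0); column heights now [0 1 5 4 5 4 1], max=5
Drop 5: L rot3 at col 4 lands with bottom-row=4; cleared 0 line(s) (total 0); column heights now [0 1 5 4 7 7 1], max=7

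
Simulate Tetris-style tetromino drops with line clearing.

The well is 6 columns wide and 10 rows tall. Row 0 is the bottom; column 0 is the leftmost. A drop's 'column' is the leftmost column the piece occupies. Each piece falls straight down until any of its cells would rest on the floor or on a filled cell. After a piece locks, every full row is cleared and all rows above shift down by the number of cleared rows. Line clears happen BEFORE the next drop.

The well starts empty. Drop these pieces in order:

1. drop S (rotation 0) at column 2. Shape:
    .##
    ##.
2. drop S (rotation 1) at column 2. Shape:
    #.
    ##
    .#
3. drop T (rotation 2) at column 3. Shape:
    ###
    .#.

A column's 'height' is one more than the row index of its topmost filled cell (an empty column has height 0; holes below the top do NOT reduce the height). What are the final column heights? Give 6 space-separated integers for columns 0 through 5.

Answer: 0 0 5 5 5 5

Derivation:
Drop 1: S rot0 at col 2 lands with bottom-row=0; cleared 0 line(s) (total 0); column heights now [0 0 1 2 2 0], max=2
Drop 2: S rot1 at col 2 lands with bottom-row=2; cleared 0 line(s) (total 0); column heights now [0 0 5 4 2 0], max=5
Drop 3: T rot2 at col 3 lands with bottom-row=3; cleared 0 line(s) (total 0); column heights now [0 0 5 5 5 5], max=5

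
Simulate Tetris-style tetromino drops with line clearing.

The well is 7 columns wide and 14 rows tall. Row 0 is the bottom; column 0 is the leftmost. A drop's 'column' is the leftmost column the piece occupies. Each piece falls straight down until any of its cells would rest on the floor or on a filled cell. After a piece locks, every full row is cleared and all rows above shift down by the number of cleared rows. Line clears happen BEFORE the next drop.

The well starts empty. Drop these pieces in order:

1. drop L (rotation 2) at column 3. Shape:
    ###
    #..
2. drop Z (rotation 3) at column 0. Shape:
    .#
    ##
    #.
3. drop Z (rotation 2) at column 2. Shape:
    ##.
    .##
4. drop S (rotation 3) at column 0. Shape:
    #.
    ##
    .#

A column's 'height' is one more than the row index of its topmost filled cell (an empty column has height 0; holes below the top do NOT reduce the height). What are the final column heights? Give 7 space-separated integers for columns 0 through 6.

Drop 1: L rot2 at col 3 lands with bottom-row=0; cleared 0 line(s) (total 0); column heights now [0 0 0 2 2 2 0], max=2
Drop 2: Z rot3 at col 0 lands with bottom-row=0; cleared 0 line(s) (total 0); column heights now [2 3 0 2 2 2 0], max=3
Drop 3: Z rot2 at col 2 lands with bottom-row=2; cleared 0 line(s) (total 0); column heights now [2 3 4 4 3 2 0], max=4
Drop 4: S rot3 at col 0 lands with bottom-row=3; cleared 0 line(s) (total 0); column heights now [6 5 4 4 3 2 0], max=6

Answer: 6 5 4 4 3 2 0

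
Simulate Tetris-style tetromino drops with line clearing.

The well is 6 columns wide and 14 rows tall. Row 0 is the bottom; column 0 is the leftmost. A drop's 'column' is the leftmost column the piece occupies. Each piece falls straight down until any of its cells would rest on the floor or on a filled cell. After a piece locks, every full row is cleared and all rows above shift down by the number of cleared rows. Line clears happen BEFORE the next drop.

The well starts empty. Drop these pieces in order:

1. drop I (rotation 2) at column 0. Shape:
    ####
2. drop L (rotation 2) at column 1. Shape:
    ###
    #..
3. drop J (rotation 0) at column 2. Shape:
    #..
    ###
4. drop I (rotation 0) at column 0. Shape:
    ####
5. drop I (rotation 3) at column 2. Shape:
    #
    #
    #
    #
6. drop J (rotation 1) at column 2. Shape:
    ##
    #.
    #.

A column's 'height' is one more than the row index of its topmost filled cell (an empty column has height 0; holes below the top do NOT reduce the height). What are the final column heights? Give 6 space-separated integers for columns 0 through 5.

Answer: 6 6 13 13 4 0

Derivation:
Drop 1: I rot2 at col 0 lands with bottom-row=0; cleared 0 line(s) (total 0); column heights now [1 1 1 1 0 0], max=1
Drop 2: L rot2 at col 1 lands with bottom-row=1; cleared 0 line(s) (total 0); column heights now [1 3 3 3 0 0], max=3
Drop 3: J rot0 at col 2 lands with bottom-row=3; cleared 0 line(s) (total 0); column heights now [1 3 5 4 4 0], max=5
Drop 4: I rot0 at col 0 lands with bottom-row=5; cleared 0 line(s) (total 0); column heights now [6 6 6 6 4 0], max=6
Drop 5: I rot3 at col 2 lands with bottom-row=6; cleared 0 line(s) (total 0); column heights now [6 6 10 6 4 0], max=10
Drop 6: J rot1 at col 2 lands with bottom-row=10; cleared 0 line(s) (total 0); column heights now [6 6 13 13 4 0], max=13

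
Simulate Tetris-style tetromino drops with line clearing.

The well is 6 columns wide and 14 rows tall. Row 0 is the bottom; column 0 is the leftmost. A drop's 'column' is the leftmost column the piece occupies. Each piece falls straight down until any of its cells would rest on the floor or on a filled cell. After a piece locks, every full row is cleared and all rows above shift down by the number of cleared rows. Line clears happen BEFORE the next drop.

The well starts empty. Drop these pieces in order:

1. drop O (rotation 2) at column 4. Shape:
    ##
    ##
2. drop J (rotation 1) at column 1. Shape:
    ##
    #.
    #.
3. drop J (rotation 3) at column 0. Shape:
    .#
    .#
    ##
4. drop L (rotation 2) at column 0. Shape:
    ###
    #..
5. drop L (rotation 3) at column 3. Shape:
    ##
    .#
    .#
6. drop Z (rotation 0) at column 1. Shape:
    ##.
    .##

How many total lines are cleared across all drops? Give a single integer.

Drop 1: O rot2 at col 4 lands with bottom-row=0; cleared 0 line(s) (total 0); column heights now [0 0 0 0 2 2], max=2
Drop 2: J rot1 at col 1 lands with bottom-row=0; cleared 0 line(s) (total 0); column heights now [0 3 3 0 2 2], max=3
Drop 3: J rot3 at col 0 lands with bottom-row=3; cleared 0 line(s) (total 0); column heights now [4 6 3 0 2 2], max=6
Drop 4: L rot2 at col 0 lands with bottom-row=5; cleared 0 line(s) (total 0); column heights now [7 7 7 0 2 2], max=7
Drop 5: L rot3 at col 3 lands with bottom-row=2; cleared 0 line(s) (total 0); column heights now [7 7 7 5 5 2], max=7
Drop 6: Z rot0 at col 1 lands with bottom-row=7; cleared 0 line(s) (total 0); column heights now [7 9 9 8 5 2], max=9

Answer: 0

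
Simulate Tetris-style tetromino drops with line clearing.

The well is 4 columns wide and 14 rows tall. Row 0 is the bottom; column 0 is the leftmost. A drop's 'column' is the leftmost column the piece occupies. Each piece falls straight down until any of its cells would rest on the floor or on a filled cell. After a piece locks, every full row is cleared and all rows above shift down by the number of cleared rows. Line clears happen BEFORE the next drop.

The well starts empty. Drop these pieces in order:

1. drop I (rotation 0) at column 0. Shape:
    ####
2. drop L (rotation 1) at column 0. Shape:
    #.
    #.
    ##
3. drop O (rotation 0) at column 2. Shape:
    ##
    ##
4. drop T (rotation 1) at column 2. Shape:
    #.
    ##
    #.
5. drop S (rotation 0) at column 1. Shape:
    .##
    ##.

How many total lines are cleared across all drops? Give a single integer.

Drop 1: I rot0 at col 0 lands with bottom-row=0; cleared 1 line(s) (total 1); column heights now [0 0 0 0], max=0
Drop 2: L rot1 at col 0 lands with bottom-row=0; cleared 0 line(s) (total 1); column heights now [3 1 0 0], max=3
Drop 3: O rot0 at col 2 lands with bottom-row=0; cleared 1 line(s) (total 2); column heights now [2 0 1 1], max=2
Drop 4: T rot1 at col 2 lands with bottom-row=1; cleared 0 line(s) (total 2); column heights now [2 0 4 3], max=4
Drop 5: S rot0 at col 1 lands with bottom-row=4; cleared 0 line(s) (total 2); column heights now [2 5 6 6], max=6

Answer: 2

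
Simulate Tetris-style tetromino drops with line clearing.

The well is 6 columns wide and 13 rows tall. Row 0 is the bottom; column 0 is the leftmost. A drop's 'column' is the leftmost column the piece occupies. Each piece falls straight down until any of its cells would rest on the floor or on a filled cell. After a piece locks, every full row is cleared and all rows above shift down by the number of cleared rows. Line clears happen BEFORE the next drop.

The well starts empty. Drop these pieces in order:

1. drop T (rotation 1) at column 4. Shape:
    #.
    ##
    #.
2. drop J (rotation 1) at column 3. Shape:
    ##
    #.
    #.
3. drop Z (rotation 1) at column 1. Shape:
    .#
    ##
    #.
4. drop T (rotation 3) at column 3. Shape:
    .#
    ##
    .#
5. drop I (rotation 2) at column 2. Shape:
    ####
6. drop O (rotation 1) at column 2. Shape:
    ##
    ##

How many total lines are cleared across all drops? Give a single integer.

Drop 1: T rot1 at col 4 lands with bottom-row=0; cleared 0 line(s) (total 0); column heights now [0 0 0 0 3 2], max=3
Drop 2: J rot1 at col 3 lands with bottom-row=1; cleared 0 line(s) (total 0); column heights now [0 0 0 4 4 2], max=4
Drop 3: Z rot1 at col 1 lands with bottom-row=0; cleared 0 line(s) (total 0); column heights now [0 2 3 4 4 2], max=4
Drop 4: T rot3 at col 3 lands with bottom-row=4; cleared 0 line(s) (total 0); column heights now [0 2 3 6 7 2], max=7
Drop 5: I rot2 at col 2 lands with bottom-row=7; cleared 0 line(s) (total 0); column heights now [0 2 8 8 8 8], max=8
Drop 6: O rot1 at col 2 lands with bottom-row=8; cleared 0 line(s) (total 0); column heights now [0 2 10 10 8 8], max=10

Answer: 0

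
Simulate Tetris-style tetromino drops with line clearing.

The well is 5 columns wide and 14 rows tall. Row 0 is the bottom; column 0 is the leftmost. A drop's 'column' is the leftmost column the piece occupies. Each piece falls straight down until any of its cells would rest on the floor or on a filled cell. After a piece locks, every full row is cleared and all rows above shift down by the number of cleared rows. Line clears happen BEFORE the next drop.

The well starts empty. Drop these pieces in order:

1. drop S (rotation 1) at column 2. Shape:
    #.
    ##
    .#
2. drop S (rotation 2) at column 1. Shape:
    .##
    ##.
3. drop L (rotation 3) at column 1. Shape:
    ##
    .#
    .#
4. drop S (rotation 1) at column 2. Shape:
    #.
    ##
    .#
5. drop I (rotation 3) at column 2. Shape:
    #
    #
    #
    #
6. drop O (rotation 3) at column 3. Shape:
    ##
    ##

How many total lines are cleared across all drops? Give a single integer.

Answer: 0

Derivation:
Drop 1: S rot1 at col 2 lands with bottom-row=0; cleared 0 line(s) (total 0); column heights now [0 0 3 2 0], max=3
Drop 2: S rot2 at col 1 lands with bottom-row=3; cleared 0 line(s) (total 0); column heights now [0 4 5 5 0], max=5
Drop 3: L rot3 at col 1 lands with bottom-row=5; cleared 0 line(s) (total 0); column heights now [0 8 8 5 0], max=8
Drop 4: S rot1 at col 2 lands with bottom-row=7; cleared 0 line(s) (total 0); column heights now [0 8 10 9 0], max=10
Drop 5: I rot3 at col 2 lands with bottom-row=10; cleared 0 line(s) (total 0); column heights now [0 8 14 9 0], max=14
Drop 6: O rot3 at col 3 lands with bottom-row=9; cleared 0 line(s) (total 0); column heights now [0 8 14 11 11], max=14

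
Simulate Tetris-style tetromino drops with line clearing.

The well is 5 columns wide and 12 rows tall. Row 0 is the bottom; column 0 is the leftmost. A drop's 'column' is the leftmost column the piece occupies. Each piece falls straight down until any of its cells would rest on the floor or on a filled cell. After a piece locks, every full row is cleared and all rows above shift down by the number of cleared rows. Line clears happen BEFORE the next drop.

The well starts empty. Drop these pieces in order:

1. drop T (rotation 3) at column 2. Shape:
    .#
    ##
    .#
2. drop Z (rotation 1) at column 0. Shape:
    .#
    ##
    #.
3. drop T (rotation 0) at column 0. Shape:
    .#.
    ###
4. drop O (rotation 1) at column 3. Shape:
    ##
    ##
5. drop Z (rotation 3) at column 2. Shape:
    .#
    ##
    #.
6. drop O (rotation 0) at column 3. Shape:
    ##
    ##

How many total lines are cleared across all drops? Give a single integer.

Drop 1: T rot3 at col 2 lands with bottom-row=0; cleared 0 line(s) (total 0); column heights now [0 0 2 3 0], max=3
Drop 2: Z rot1 at col 0 lands with bottom-row=0; cleared 0 line(s) (total 0); column heights now [2 3 2 3 0], max=3
Drop 3: T rot0 at col 0 lands with bottom-row=3; cleared 0 line(s) (total 0); column heights now [4 5 4 3 0], max=5
Drop 4: O rot1 at col 3 lands with bottom-row=3; cleared 1 line(s) (total 1); column heights now [2 4 2 4 4], max=4
Drop 5: Z rot3 at col 2 lands with bottom-row=3; cleared 0 line(s) (total 1); column heights now [2 4 5 6 4], max=6
Drop 6: O rot0 at col 3 lands with bottom-row=6; cleared 0 line(s) (total 1); column heights now [2 4 5 8 8], max=8

Answer: 1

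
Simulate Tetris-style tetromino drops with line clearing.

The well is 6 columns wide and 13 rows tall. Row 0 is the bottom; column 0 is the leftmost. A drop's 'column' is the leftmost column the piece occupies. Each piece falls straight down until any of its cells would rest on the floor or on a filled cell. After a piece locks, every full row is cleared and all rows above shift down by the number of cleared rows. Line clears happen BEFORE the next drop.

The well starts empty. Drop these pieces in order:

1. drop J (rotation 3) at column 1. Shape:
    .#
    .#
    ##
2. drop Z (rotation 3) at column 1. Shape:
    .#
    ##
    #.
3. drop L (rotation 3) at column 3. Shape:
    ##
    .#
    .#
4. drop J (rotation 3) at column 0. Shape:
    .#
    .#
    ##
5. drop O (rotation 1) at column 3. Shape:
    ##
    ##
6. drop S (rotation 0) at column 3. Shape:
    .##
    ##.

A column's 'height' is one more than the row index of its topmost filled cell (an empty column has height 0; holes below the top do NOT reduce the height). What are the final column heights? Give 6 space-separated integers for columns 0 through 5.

Drop 1: J rot3 at col 1 lands with bottom-row=0; cleared 0 line(s) (total 0); column heights now [0 1 3 0 0 0], max=3
Drop 2: Z rot3 at col 1 lands with bottom-row=2; cleared 0 line(s) (total 0); column heights now [0 4 5 0 0 0], max=5
Drop 3: L rot3 at col 3 lands with bottom-row=0; cleared 0 line(s) (total 0); column heights now [0 4 5 3 3 0], max=5
Drop 4: J rot3 at col 0 lands with bottom-row=4; cleared 0 line(s) (total 0); column heights now [5 7 5 3 3 0], max=7
Drop 5: O rot1 at col 3 lands with bottom-row=3; cleared 0 line(s) (total 0); column heights now [5 7 5 5 5 0], max=7
Drop 6: S rot0 at col 3 lands with bottom-row=5; cleared 0 line(s) (total 0); column heights now [5 7 5 6 7 7], max=7

Answer: 5 7 5 6 7 7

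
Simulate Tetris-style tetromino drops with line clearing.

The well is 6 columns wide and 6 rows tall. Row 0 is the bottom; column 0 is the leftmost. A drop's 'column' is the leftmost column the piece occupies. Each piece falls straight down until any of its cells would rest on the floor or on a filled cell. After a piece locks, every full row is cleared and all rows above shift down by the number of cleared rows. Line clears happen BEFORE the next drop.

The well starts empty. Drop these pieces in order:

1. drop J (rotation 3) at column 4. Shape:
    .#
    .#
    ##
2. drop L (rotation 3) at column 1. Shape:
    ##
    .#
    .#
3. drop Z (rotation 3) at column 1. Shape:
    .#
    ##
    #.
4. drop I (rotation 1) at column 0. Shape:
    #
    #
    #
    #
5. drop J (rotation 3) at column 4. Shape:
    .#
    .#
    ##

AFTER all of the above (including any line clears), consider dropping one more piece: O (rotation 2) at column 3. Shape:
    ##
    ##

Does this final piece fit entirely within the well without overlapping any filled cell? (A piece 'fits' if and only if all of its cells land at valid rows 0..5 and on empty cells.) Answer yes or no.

Drop 1: J rot3 at col 4 lands with bottom-row=0; cleared 0 line(s) (total 0); column heights now [0 0 0 0 1 3], max=3
Drop 2: L rot3 at col 1 lands with bottom-row=0; cleared 0 line(s) (total 0); column heights now [0 3 3 0 1 3], max=3
Drop 3: Z rot3 at col 1 lands with bottom-row=3; cleared 0 line(s) (total 0); column heights now [0 5 6 0 1 3], max=6
Drop 4: I rot1 at col 0 lands with bottom-row=0; cleared 0 line(s) (total 0); column heights now [4 5 6 0 1 3], max=6
Drop 5: J rot3 at col 4 lands with bottom-row=3; cleared 0 line(s) (total 0); column heights now [4 5 6 0 4 6], max=6
Test piece O rot2 at col 3 (width 2): heights before test = [4 5 6 0 4 6]; fits = True

Answer: yes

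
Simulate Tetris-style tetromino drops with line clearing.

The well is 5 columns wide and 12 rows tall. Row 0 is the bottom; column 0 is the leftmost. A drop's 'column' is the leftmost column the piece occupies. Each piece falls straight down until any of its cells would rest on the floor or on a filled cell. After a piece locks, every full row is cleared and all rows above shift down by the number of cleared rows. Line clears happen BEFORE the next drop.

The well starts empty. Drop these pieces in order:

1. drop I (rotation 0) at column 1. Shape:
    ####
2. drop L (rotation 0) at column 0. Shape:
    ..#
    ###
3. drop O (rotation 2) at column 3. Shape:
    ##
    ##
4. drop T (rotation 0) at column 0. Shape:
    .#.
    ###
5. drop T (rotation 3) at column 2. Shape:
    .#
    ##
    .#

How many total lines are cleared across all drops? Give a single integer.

Answer: 1

Derivation:
Drop 1: I rot0 at col 1 lands with bottom-row=0; cleared 0 line(s) (total 0); column heights now [0 1 1 1 1], max=1
Drop 2: L rot0 at col 0 lands with bottom-row=1; cleared 0 line(s) (total 0); column heights now [2 2 3 1 1], max=3
Drop 3: O rot2 at col 3 lands with bottom-row=1; cleared 1 line(s) (total 1); column heights now [0 1 2 2 2], max=2
Drop 4: T rot0 at col 0 lands with bottom-row=2; cleared 0 line(s) (total 1); column heights now [3 4 3 2 2], max=4
Drop 5: T rot3 at col 2 lands with bottom-row=2; cleared 0 line(s) (total 1); column heights now [3 4 4 5 2], max=5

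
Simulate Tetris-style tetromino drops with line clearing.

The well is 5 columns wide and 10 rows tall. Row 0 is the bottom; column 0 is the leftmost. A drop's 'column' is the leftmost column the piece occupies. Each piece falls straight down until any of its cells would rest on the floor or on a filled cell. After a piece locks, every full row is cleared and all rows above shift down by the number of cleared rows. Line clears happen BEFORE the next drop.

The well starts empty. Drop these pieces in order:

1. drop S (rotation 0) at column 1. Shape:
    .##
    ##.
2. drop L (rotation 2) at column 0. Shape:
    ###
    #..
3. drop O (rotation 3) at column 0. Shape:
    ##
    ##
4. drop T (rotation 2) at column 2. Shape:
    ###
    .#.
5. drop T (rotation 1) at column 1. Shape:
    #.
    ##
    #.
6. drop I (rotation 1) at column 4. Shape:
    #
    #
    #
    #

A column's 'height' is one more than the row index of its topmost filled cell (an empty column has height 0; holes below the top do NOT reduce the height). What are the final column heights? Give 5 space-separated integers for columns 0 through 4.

Answer: 3 6 5 2 3

Derivation:
Drop 1: S rot0 at col 1 lands with bottom-row=0; cleared 0 line(s) (total 0); column heights now [0 1 2 2 0], max=2
Drop 2: L rot2 at col 0 lands with bottom-row=1; cleared 0 line(s) (total 0); column heights now [3 3 3 2 0], max=3
Drop 3: O rot3 at col 0 lands with bottom-row=3; cleared 0 line(s) (total 0); column heights now [5 5 3 2 0], max=5
Drop 4: T rot2 at col 2 lands with bottom-row=2; cleared 1 line(s) (total 1); column heights now [4 4 3 3 0], max=4
Drop 5: T rot1 at col 1 lands with bottom-row=4; cleared 0 line(s) (total 1); column heights now [4 7 6 3 0], max=7
Drop 6: I rot1 at col 4 lands with bottom-row=0; cleared 1 line(s) (total 2); column heights now [3 6 5 2 3], max=6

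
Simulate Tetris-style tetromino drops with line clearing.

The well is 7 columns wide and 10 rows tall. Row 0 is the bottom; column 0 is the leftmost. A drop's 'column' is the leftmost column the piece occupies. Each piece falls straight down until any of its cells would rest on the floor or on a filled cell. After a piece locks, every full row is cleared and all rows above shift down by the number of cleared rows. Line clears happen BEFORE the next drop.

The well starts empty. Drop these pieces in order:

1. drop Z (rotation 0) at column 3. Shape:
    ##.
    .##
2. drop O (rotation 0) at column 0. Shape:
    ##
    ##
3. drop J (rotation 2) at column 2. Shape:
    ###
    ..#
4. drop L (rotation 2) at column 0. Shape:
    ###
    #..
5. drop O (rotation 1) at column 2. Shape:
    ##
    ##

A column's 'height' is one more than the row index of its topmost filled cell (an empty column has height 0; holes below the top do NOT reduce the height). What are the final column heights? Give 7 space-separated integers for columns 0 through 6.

Answer: 5 5 7 7 4 1 0

Derivation:
Drop 1: Z rot0 at col 3 lands with bottom-row=0; cleared 0 line(s) (total 0); column heights now [0 0 0 2 2 1 0], max=2
Drop 2: O rot0 at col 0 lands with bottom-row=0; cleared 0 line(s) (total 0); column heights now [2 2 0 2 2 1 0], max=2
Drop 3: J rot2 at col 2 lands with bottom-row=2; cleared 0 line(s) (total 0); column heights now [2 2 4 4 4 1 0], max=4
Drop 4: L rot2 at col 0 lands with bottom-row=3; cleared 0 line(s) (total 0); column heights now [5 5 5 4 4 1 0], max=5
Drop 5: O rot1 at col 2 lands with bottom-row=5; cleared 0 line(s) (total 0); column heights now [5 5 7 7 4 1 0], max=7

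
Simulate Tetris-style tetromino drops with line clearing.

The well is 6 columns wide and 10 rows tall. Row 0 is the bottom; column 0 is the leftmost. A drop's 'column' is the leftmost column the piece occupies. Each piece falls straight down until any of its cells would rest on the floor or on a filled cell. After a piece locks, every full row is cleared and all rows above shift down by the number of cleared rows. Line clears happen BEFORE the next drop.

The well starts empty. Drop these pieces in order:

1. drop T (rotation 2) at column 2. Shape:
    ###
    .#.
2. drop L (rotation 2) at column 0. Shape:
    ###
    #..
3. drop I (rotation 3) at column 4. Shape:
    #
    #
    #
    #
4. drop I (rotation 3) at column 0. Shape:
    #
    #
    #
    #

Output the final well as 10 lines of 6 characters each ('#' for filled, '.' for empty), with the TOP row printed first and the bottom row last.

Drop 1: T rot2 at col 2 lands with bottom-row=0; cleared 0 line(s) (total 0); column heights now [0 0 2 2 2 0], max=2
Drop 2: L rot2 at col 0 lands with bottom-row=1; cleared 0 line(s) (total 0); column heights now [3 3 3 2 2 0], max=3
Drop 3: I rot3 at col 4 lands with bottom-row=2; cleared 0 line(s) (total 0); column heights now [3 3 3 2 6 0], max=6
Drop 4: I rot3 at col 0 lands with bottom-row=3; cleared 0 line(s) (total 0); column heights now [7 3 3 2 6 0], max=7

Answer: ......
......
......
#.....
#...#.
#...#.
#...#.
###.#.
#.###.
...#..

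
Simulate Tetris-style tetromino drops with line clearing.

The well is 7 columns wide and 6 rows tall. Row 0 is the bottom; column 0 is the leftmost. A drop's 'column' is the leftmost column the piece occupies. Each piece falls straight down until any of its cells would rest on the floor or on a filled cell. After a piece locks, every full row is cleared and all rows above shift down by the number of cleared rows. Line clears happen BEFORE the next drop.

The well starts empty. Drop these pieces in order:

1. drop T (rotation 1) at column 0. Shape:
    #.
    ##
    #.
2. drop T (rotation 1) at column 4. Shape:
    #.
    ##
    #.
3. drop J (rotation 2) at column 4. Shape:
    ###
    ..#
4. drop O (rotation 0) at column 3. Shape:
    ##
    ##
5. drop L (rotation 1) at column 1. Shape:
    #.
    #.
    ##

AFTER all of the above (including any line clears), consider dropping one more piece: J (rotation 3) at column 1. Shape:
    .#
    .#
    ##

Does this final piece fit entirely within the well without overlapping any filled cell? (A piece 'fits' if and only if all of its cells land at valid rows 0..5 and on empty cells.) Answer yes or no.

Answer: no

Derivation:
Drop 1: T rot1 at col 0 lands with bottom-row=0; cleared 0 line(s) (total 0); column heights now [3 2 0 0 0 0 0], max=3
Drop 2: T rot1 at col 4 lands with bottom-row=0; cleared 0 line(s) (total 0); column heights now [3 2 0 0 3 2 0], max=3
Drop 3: J rot2 at col 4 lands with bottom-row=2; cleared 0 line(s) (total 0); column heights now [3 2 0 0 4 4 4], max=4
Drop 4: O rot0 at col 3 lands with bottom-row=4; cleared 0 line(s) (total 0); column heights now [3 2 0 6 6 4 4], max=6
Drop 5: L rot1 at col 1 lands with bottom-row=2; cleared 0 line(s) (total 0); column heights now [3 5 3 6 6 4 4], max=6
Test piece J rot3 at col 1 (width 2): heights before test = [3 5 3 6 6 4 4]; fits = False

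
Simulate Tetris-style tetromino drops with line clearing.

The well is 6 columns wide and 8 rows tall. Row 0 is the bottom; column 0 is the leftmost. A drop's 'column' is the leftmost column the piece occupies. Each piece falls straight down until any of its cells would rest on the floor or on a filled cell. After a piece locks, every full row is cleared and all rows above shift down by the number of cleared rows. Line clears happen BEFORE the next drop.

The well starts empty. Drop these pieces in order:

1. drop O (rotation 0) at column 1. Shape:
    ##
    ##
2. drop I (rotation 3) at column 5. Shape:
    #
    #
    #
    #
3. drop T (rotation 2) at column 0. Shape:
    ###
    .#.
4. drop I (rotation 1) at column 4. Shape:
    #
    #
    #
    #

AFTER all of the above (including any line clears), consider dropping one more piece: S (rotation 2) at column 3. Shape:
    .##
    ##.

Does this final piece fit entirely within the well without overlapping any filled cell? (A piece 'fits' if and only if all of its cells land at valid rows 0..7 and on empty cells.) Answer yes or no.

Drop 1: O rot0 at col 1 lands with bottom-row=0; cleared 0 line(s) (total 0); column heights now [0 2 2 0 0 0], max=2
Drop 2: I rot3 at col 5 lands with bottom-row=0; cleared 0 line(s) (total 0); column heights now [0 2 2 0 0 4], max=4
Drop 3: T rot2 at col 0 lands with bottom-row=2; cleared 0 line(s) (total 0); column heights now [4 4 4 0 0 4], max=4
Drop 4: I rot1 at col 4 lands with bottom-row=0; cleared 0 line(s) (total 0); column heights now [4 4 4 0 4 4], max=4
Test piece S rot2 at col 3 (width 3): heights before test = [4 4 4 0 4 4]; fits = True

Answer: yes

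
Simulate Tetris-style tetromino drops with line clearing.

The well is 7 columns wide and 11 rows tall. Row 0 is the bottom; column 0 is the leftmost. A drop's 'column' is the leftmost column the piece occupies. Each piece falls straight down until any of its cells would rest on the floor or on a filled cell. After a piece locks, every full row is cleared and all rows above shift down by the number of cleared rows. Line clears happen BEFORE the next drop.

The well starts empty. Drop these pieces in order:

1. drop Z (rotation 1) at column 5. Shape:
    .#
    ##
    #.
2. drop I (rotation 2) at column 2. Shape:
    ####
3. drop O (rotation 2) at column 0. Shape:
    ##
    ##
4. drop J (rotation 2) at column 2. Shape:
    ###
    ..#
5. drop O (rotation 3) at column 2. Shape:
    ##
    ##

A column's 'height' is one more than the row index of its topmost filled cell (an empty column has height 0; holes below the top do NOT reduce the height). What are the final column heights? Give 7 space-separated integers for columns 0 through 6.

Drop 1: Z rot1 at col 5 lands with bottom-row=0; cleared 0 line(s) (total 0); column heights now [0 0 0 0 0 2 3], max=3
Drop 2: I rot2 at col 2 lands with bottom-row=2; cleared 0 line(s) (total 0); column heights now [0 0 3 3 3 3 3], max=3
Drop 3: O rot2 at col 0 lands with bottom-row=0; cleared 0 line(s) (total 0); column heights now [2 2 3 3 3 3 3], max=3
Drop 4: J rot2 at col 2 lands with bottom-row=3; cleared 0 line(s) (total 0); column heights now [2 2 5 5 5 3 3], max=5
Drop 5: O rot3 at col 2 lands with bottom-row=5; cleared 0 line(s) (total 0); column heights now [2 2 7 7 5 3 3], max=7

Answer: 2 2 7 7 5 3 3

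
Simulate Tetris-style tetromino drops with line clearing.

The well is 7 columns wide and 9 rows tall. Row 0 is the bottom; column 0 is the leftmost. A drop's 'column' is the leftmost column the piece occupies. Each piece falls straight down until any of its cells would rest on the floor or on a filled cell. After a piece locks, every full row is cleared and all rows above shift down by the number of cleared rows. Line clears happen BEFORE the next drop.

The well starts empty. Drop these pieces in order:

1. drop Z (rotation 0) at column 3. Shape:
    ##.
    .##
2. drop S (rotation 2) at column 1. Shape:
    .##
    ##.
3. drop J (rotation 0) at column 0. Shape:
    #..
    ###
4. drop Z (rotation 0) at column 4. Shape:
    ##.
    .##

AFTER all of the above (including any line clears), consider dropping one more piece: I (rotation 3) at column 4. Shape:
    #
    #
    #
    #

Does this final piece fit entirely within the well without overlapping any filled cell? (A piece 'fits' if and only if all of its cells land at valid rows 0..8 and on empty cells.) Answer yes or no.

Answer: yes

Derivation:
Drop 1: Z rot0 at col 3 lands with bottom-row=0; cleared 0 line(s) (total 0); column heights now [0 0 0 2 2 1 0], max=2
Drop 2: S rot2 at col 1 lands with bottom-row=1; cleared 0 line(s) (total 0); column heights now [0 2 3 3 2 1 0], max=3
Drop 3: J rot0 at col 0 lands with bottom-row=3; cleared 0 line(s) (total 0); column heights now [5 4 4 3 2 1 0], max=5
Drop 4: Z rot0 at col 4 lands with bottom-row=1; cleared 0 line(s) (total 0); column heights now [5 4 4 3 3 3 2], max=5
Test piece I rot3 at col 4 (width 1): heights before test = [5 4 4 3 3 3 2]; fits = True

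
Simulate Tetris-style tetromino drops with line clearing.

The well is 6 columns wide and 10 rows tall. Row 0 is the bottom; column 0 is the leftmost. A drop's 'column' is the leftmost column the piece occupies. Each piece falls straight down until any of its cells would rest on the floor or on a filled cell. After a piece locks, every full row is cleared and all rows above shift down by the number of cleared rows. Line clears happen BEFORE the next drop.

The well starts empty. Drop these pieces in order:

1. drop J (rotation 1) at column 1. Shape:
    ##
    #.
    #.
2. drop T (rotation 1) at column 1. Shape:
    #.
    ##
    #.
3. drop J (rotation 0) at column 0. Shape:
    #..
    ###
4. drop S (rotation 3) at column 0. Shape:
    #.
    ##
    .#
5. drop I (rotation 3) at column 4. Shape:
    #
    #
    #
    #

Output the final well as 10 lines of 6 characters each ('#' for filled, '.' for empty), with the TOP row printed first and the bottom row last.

Drop 1: J rot1 at col 1 lands with bottom-row=0; cleared 0 line(s) (total 0); column heights now [0 3 3 0 0 0], max=3
Drop 2: T rot1 at col 1 lands with bottom-row=3; cleared 0 line(s) (total 0); column heights now [0 6 5 0 0 0], max=6
Drop 3: J rot0 at col 0 lands with bottom-row=6; cleared 0 line(s) (total 0); column heights now [8 7 7 0 0 0], max=8
Drop 4: S rot3 at col 0 lands with bottom-row=7; cleared 0 line(s) (total 0); column heights now [10 9 7 0 0 0], max=10
Drop 5: I rot3 at col 4 lands with bottom-row=0; cleared 0 line(s) (total 0); column heights now [10 9 7 0 4 0], max=10

Answer: #.....
##....
##....
###...
.#....
.##...
.#..#.
.##.#.
.#..#.
.#..#.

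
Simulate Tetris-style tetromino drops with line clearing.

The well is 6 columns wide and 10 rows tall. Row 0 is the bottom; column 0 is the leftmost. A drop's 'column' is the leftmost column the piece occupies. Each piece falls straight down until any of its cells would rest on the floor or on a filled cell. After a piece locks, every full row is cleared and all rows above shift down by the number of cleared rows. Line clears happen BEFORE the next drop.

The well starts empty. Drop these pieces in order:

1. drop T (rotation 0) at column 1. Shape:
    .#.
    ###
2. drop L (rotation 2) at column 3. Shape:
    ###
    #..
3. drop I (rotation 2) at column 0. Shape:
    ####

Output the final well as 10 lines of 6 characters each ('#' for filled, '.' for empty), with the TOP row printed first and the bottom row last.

Answer: ......
......
......
......
......
......
####..
...###
..##..
.###..

Derivation:
Drop 1: T rot0 at col 1 lands with bottom-row=0; cleared 0 line(s) (total 0); column heights now [0 1 2 1 0 0], max=2
Drop 2: L rot2 at col 3 lands with bottom-row=1; cleared 0 line(s) (total 0); column heights now [0 1 2 3 3 3], max=3
Drop 3: I rot2 at col 0 lands with bottom-row=3; cleared 0 line(s) (total 0); column heights now [4 4 4 4 3 3], max=4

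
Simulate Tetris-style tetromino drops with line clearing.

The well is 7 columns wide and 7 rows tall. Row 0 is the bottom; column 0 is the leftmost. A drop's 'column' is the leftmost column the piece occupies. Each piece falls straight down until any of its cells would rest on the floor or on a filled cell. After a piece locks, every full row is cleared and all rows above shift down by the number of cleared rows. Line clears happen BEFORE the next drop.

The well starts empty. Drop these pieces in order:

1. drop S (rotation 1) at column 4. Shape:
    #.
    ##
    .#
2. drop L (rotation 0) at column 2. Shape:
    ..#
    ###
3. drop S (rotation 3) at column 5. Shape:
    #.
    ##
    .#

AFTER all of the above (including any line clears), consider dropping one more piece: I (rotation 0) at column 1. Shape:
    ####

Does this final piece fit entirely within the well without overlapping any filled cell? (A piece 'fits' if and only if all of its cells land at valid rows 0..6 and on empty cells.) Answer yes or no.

Answer: yes

Derivation:
Drop 1: S rot1 at col 4 lands with bottom-row=0; cleared 0 line(s) (total 0); column heights now [0 0 0 0 3 2 0], max=3
Drop 2: L rot0 at col 2 lands with bottom-row=3; cleared 0 line(s) (total 0); column heights now [0 0 4 4 5 2 0], max=5
Drop 3: S rot3 at col 5 lands with bottom-row=1; cleared 0 line(s) (total 0); column heights now [0 0 4 4 5 4 3], max=5
Test piece I rot0 at col 1 (width 4): heights before test = [0 0 4 4 5 4 3]; fits = True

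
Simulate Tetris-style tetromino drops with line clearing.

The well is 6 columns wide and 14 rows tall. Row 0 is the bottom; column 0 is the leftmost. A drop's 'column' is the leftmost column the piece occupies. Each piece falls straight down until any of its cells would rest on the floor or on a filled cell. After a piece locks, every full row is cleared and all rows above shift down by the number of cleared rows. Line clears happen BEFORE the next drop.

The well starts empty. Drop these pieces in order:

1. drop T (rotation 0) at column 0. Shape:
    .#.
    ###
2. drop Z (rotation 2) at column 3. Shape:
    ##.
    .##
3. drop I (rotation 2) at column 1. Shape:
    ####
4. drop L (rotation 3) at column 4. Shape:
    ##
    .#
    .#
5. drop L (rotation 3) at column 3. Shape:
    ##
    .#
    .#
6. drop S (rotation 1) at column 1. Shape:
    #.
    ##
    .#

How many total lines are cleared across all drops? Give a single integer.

Drop 1: T rot0 at col 0 lands with bottom-row=0; cleared 0 line(s) (total 0); column heights now [1 2 1 0 0 0], max=2
Drop 2: Z rot2 at col 3 lands with bottom-row=0; cleared 0 line(s) (total 0); column heights now [1 2 1 2 2 1], max=2
Drop 3: I rot2 at col 1 lands with bottom-row=2; cleared 0 line(s) (total 0); column heights now [1 3 3 3 3 1], max=3
Drop 4: L rot3 at col 4 lands with bottom-row=1; cleared 0 line(s) (total 0); column heights now [1 3 3 3 4 4], max=4
Drop 5: L rot3 at col 3 lands with bottom-row=4; cleared 0 line(s) (total 0); column heights now [1 3 3 7 7 4], max=7
Drop 6: S rot1 at col 1 lands with bottom-row=3; cleared 0 line(s) (total 0); column heights now [1 6 5 7 7 4], max=7

Answer: 0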